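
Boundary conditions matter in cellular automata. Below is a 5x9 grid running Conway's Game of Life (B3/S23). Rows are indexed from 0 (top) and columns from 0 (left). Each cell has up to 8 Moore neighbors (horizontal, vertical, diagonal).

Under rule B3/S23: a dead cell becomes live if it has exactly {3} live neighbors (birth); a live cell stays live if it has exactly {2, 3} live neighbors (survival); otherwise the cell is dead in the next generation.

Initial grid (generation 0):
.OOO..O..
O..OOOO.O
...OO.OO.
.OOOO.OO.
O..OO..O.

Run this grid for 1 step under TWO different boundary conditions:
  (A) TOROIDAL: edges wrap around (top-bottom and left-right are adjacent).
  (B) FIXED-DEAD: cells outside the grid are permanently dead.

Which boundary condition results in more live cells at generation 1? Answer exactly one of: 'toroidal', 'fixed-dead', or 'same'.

Under TOROIDAL boundary, generation 1:
.O....O..
OO......O
OO.......
.O.......
O......OO
Population = 11

Under FIXED-DEAD boundary, generation 1:
.OOO..OO.
.O.......
.O......O
.O......O
.O..OOOO.
Population = 15

Comparison: toroidal=11, fixed-dead=15 -> fixed-dead

Answer: fixed-dead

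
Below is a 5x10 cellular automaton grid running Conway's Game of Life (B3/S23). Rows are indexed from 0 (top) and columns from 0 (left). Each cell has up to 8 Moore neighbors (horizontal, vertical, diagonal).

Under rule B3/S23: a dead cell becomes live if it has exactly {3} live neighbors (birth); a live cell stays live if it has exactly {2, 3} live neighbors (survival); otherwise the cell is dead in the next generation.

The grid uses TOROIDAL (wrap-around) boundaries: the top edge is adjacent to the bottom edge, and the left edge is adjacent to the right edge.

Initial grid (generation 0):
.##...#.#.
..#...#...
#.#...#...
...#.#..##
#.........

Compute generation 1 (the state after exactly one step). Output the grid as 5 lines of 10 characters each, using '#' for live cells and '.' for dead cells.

Answer: .##....#..
..##.##...
.###.###.#
##.......#
###....##.

Derivation:
Simulating step by step:
Generation 0 (given above): 14 live cells
Generation 1: 22 live cells
(generation 1 grid is the final answer)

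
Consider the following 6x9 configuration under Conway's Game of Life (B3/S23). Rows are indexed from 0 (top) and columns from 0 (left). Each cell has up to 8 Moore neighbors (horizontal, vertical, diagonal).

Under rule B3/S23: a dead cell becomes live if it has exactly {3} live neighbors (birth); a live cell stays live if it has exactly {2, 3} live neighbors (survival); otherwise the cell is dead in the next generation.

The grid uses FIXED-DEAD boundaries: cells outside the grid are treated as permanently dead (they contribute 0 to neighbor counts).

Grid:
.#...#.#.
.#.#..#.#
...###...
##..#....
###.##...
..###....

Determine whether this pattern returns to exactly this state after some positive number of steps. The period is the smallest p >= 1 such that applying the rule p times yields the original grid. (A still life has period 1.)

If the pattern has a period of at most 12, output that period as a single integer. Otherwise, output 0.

Answer: 0

Derivation:
Simulating and comparing each generation to the original:
Gen 0 (original, given above): 21 live cells
Gen 1: 16 live cells, differs from original
Gen 2: 19 live cells, differs from original
Gen 3: 18 live cells, differs from original
Gen 4: 19 live cells, differs from original
Gen 5: 15 live cells, differs from original
Gen 6: 19 live cells, differs from original
Gen 7: 17 live cells, differs from original
Gen 8: 14 live cells, differs from original
Gen 9: 14 live cells, differs from original
Gen 10: 16 live cells, differs from original
Gen 11: 13 live cells, differs from original
Gen 12: 16 live cells, differs from original
No period found within 12 steps.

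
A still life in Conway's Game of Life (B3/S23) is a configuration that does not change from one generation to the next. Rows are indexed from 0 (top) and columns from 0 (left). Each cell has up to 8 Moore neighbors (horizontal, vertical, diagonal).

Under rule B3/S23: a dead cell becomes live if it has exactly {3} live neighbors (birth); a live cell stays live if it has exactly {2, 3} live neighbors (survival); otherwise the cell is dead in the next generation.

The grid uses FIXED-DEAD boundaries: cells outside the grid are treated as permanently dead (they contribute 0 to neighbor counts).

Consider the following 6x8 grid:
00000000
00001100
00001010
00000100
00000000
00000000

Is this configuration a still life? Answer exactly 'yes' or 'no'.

Answer: yes

Derivation:
Compute generation 1 and compare to generation 0 (given above):
Generation 1:
00000000
00001100
00001010
00000100
00000000
00000000
The grids are IDENTICAL -> still life.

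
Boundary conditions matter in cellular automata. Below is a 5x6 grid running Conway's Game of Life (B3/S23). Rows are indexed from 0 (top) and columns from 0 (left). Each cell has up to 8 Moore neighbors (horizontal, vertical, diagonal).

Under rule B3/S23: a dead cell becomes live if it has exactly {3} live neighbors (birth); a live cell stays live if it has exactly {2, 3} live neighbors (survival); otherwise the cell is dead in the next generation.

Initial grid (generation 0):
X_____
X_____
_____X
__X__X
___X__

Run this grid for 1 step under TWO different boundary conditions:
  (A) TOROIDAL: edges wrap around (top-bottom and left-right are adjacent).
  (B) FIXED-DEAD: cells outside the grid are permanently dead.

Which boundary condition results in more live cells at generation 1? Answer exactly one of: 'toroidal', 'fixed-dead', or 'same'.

Answer: toroidal

Derivation:
Under TOROIDAL boundary, generation 1:
______
X____X
X____X
____X_
______
Population = 5

Under FIXED-DEAD boundary, generation 1:
______
______
______
____X_
______
Population = 1

Comparison: toroidal=5, fixed-dead=1 -> toroidal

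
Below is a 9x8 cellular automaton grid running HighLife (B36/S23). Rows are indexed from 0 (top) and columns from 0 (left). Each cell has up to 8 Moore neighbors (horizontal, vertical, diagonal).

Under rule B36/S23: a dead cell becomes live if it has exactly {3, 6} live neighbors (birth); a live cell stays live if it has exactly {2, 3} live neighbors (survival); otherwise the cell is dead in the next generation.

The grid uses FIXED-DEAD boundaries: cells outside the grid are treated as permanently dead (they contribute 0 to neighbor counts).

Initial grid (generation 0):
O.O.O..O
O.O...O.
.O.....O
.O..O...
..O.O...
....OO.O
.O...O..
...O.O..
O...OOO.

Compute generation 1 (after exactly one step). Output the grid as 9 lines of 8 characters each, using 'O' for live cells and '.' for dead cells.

Answer: ...O....
O.OO..OO
OOO.....
.OOO....
....O...
...OOOO.
.....O..
........
....OOO.

Derivation:
Simulating step by step:
Generation 0 (given above): 24 live cells
Generation 1: 21 live cells
(generation 1 grid is the final answer)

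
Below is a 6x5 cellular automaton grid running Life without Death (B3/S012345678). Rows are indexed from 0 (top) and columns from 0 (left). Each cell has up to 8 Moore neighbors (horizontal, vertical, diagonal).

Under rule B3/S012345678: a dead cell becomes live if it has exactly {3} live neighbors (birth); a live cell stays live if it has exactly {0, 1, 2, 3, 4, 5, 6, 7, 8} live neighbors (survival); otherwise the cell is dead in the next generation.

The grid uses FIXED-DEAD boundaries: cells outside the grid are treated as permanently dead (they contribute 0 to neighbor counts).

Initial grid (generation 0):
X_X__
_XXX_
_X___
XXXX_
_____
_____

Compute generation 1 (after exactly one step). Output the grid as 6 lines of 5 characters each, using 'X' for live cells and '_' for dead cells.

Simulating step by step:
Generation 0 (given above): 10 live cells
Generation 1: 14 live cells
(generation 1 grid is the final answer)

Answer: X_XX_
XXXX_
_X___
XXXX_
_XX__
_____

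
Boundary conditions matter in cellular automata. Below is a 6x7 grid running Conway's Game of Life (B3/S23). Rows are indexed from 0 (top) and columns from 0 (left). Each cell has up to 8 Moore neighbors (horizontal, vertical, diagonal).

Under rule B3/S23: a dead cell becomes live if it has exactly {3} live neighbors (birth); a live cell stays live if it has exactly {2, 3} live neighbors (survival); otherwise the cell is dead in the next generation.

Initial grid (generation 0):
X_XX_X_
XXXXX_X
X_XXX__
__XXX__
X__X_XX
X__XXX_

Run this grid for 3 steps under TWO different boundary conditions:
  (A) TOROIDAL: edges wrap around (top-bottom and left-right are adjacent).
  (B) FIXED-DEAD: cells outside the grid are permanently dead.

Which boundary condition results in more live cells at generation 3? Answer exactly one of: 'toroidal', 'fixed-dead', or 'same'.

Answer: toroidal

Derivation:
Under TOROIDAL boundary, generation 3:
_______
_______
_______
_X_____
_X____X
_X____X
Population = 5

Under FIXED-DEAD boundary, generation 3:
_______
_______
_______
_______
_____XX
_____XX
Population = 4

Comparison: toroidal=5, fixed-dead=4 -> toroidal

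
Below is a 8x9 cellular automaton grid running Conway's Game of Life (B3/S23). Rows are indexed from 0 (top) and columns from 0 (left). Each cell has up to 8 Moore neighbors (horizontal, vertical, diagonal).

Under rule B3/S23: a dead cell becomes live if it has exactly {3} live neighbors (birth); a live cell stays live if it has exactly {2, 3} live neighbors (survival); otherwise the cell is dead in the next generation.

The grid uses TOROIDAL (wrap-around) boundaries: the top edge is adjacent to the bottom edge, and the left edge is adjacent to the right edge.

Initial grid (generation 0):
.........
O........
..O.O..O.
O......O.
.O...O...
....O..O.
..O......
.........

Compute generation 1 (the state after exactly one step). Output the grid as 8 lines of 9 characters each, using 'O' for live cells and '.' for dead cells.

Simulating step by step:
Generation 0 (given above): 11 live cells
Generation 1: 6 live cells
(generation 1 grid is the final answer)

Answer: .........
.........
.O.......
.O....O.O
......O.O
.........
.........
.........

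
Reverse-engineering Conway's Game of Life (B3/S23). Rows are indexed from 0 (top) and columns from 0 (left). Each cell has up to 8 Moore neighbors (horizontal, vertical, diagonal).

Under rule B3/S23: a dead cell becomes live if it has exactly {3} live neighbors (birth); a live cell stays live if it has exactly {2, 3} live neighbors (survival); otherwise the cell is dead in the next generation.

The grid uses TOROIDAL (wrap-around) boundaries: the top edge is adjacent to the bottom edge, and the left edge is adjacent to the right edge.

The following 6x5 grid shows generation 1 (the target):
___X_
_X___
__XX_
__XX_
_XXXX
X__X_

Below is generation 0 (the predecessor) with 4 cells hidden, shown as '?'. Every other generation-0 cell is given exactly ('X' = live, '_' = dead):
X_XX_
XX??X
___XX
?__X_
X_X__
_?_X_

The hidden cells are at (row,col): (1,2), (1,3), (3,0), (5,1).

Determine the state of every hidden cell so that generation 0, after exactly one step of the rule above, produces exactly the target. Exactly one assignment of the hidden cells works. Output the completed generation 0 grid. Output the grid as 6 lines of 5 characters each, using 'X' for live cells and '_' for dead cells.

Answer: X_XX_
XX__X
___XX
___X_
X_X__
_X_X_

Derivation:
Hidden generation-0 cells (in order): (1,2), (1,3), (3,0), (5,1).
A hidden cell only influences target cells in its own 3x3 neighborhood. Try each of the 2^4 = 16 assignments, step the completed generation 0 forward once under B3/S23, and compare with the target:
  (1,2)=_ (1,3)=_ (3,0)=_ (5,1)=_ -> step gives (0,0)='X' but target has '_' -> reject
  (1,2)=_ (1,3)=_ (3,0)=_ (5,1)=X -> step reproduces the target at every cell -> ACCEPT
  (1,2)=_ (1,3)=_ (3,0)=X (5,1)=_ -> step gives (0,0)='X' but target has '_' -> reject
  (1,2)=_ (1,3)=_ (3,0)=X (5,1)=X -> step gives (2,1)='X' but target has '_' -> reject
  (1,2)=_ (1,3)=X (3,0)=_ (5,1)=_ -> step gives (0,0)='X' but target has '_' -> reject
  (1,2)=_ (1,3)=X (3,0)=_ (5,1)=X -> step gives (0,3)='_' but target has 'X' -> reject
  (1,2)=_ (1,3)=X (3,0)=X (5,1)=_ -> step gives (0,0)='X' but target has '_' -> reject
  (1,2)=_ (1,3)=X (3,0)=X (5,1)=X -> step gives (0,3)='_' but target has 'X' -> reject
  (1,2)=X (1,3)=_ (3,0)=_ (5,1)=_ -> step gives (0,0)='X' but target has '_' -> reject
  (1,2)=X (1,3)=_ (3,0)=_ (5,1)=X -> step gives (0,3)='_' but target has 'X' -> reject
  (1,2)=X (1,3)=_ (3,0)=X (5,1)=_ -> step gives (0,0)='X' but target has '_' -> reject
  (1,2)=X (1,3)=_ (3,0)=X (5,1)=X -> step gives (0,3)='_' but target has 'X' -> reject
  (1,2)=X (1,3)=X (3,0)=_ (5,1)=_ -> step gives (0,0)='X' but target has '_' -> reject
  (1,2)=X (1,3)=X (3,0)=_ (5,1)=X -> step gives (0,3)='_' but target has 'X' -> reject
  (1,2)=X (1,3)=X (3,0)=X (5,1)=_ -> step gives (0,0)='X' but target has '_' -> reject
  (1,2)=X (1,3)=X (3,0)=X (5,1)=X -> step gives (0,3)='_' but target has 'X' -> reject
Unique solution: (1,2)=dead, (1,3)=dead, (3,0)=dead, (5,1)=live.
Check: live-neighbor counts of every cell in the completed generation 0:
45435
43455
42334
22334
13333
34534
Applying B3/S23 to generation 0 with these counts gives:
___X_
_X___
__XX_
__XX_
_XXXX
X__X_
which matches the target exactly.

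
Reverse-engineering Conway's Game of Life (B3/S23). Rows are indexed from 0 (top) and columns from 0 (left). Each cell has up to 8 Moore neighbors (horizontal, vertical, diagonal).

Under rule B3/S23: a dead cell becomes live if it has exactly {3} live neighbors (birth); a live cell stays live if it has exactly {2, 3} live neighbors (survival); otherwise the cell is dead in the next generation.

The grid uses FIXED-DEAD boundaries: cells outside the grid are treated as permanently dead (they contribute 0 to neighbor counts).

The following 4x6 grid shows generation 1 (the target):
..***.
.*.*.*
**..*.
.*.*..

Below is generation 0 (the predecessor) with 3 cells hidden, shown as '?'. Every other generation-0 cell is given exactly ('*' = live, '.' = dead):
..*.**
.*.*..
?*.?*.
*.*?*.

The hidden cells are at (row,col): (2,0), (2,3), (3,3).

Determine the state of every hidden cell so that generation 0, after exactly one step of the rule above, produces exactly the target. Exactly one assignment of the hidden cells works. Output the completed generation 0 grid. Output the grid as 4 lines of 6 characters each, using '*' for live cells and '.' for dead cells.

Hidden generation-0 cells (in order): (2,0), (2,3), (3,3).
A hidden cell only influences target cells in its own 3x3 neighborhood. Try each of the 2^3 = 8 assignments, step the completed generation 0 forward once under B3/S23, and compare with the target:
  (2,0)=. (2,3)=. (3,3)=. -> step reproduces the target at every cell -> ACCEPT
  (2,0)=. (2,3)=. (3,3)=* -> step gives (3,2)='*' but target has '.' -> reject
  (2,0)=. (2,3)=* (3,3)=. -> step gives (1,3)='.' but target has '*' -> reject
  (2,0)=. (2,3)=* (3,3)=* -> step gives (1,3)='.' but target has '*' -> reject
  (2,0)=* (2,3)=. (3,3)=. -> step gives (1,0)='*' but target has '.' -> reject
  (2,0)=* (2,3)=. (3,3)=* -> step gives (1,0)='*' but target has '.' -> reject
  (2,0)=* (2,3)=* (3,3)=. -> step gives (1,0)='*' but target has '.' -> reject
  (2,0)=* (2,3)=* (3,3)=* -> step gives (1,0)='*' but target has '.' -> reject
Unique solution: (2,0)=dead, (2,3)=dead, (3,3)=dead.
Check: live-neighbor counts of every cell in the completed generation 0:
122321
224343
334422
131312
Applying B3/S23 to generation 0 with these counts gives:
..***.
.*.*.*
**..*.
.*.*..
which matches the target exactly.

Answer: ..*.**
.*.*..
.*..*.
*.*.*.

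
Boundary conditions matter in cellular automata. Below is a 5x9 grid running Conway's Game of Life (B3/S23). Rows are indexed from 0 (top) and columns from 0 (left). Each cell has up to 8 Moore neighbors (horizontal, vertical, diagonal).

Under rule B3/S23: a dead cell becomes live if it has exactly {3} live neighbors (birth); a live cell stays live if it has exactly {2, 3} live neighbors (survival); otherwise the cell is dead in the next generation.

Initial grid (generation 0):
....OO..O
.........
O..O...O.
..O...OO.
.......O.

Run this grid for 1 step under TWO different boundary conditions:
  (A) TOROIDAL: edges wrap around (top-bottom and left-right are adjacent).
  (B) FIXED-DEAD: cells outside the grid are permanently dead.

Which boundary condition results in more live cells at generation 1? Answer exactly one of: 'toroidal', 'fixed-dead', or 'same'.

Under TOROIDAL boundary, generation 1:
.........
....O...O
......OOO
......OO.
.....O.OO
Population = 10

Under FIXED-DEAD boundary, generation 1:
.........
....O....
......OO.
......OOO
......OO.
Population = 8

Comparison: toroidal=10, fixed-dead=8 -> toroidal

Answer: toroidal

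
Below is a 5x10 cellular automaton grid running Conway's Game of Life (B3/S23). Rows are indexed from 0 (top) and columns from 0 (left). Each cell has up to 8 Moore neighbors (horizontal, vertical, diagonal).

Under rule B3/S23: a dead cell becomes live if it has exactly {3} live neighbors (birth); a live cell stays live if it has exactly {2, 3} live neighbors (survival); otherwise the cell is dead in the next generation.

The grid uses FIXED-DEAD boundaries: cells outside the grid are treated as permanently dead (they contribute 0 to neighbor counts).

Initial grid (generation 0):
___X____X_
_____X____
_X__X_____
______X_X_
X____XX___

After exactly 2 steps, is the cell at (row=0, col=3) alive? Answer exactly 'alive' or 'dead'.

Answer: dead

Derivation:
Simulating step by step:
Generation 0 (given above): 10 live cells
Generation 1: 7 live cells
__________
____X_____
_____X____
______XX__
_____XXX__
Generation 2: 5 live cells
__________
__________
_____XX___
_______X__
_____X_X__

Cell (0,3) at generation 2: 0 -> dead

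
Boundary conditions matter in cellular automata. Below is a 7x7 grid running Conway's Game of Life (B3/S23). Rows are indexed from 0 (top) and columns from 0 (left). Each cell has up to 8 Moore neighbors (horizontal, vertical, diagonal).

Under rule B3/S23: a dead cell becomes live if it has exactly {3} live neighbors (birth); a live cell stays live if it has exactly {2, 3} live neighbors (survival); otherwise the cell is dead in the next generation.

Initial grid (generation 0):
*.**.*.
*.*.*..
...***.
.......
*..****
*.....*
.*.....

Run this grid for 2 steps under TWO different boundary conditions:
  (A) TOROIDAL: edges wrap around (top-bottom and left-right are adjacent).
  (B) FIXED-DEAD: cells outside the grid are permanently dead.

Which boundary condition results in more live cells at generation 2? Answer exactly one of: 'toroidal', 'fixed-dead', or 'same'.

Answer: toroidal

Derivation:
Under TOROIDAL boundary, generation 2:
*......
.**...*
...**..
...*..*
....**.
******.
....**.
Population = 18

Under FIXED-DEAD boundary, generation 2:
..**...
..*..*.
...***.
...*..*
....*.*
....*.*
.......
Population = 13

Comparison: toroidal=18, fixed-dead=13 -> toroidal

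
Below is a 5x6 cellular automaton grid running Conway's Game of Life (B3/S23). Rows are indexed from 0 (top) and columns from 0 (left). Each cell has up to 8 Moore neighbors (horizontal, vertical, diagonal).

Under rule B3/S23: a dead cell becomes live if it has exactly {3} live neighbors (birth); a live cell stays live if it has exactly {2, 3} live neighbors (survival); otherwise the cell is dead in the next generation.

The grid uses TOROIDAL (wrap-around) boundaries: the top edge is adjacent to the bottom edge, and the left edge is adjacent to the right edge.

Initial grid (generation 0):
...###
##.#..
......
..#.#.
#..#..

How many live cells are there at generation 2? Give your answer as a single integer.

Answer: 11

Derivation:
Simulating step by step:
Generation 0 (given above): 10 live cells
Generation 1: 12 live cells
.#.#.#
#.##.#
.###..
...#..
..#...
Generation 2: 11 live cells
.#.#.#
.....#
##....
.#.#..
..###.
Population at generation 2: 11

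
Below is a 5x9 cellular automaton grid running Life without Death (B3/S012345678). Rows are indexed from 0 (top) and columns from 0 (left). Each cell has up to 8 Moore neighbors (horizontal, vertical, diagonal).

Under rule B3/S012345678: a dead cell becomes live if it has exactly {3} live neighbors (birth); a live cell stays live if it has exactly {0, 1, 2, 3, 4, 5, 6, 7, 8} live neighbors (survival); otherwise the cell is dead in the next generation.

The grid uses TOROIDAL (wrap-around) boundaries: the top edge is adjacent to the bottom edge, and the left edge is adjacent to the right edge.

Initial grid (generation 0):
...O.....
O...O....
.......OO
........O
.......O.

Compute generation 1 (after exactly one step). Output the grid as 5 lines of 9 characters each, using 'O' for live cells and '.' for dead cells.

Simulating step by step:
Generation 0 (given above): 7 live cells
Generation 1: 9 live cells
(generation 1 grid is the final answer)

Answer: ...O.....
O...O...O
O......OO
........O
.......O.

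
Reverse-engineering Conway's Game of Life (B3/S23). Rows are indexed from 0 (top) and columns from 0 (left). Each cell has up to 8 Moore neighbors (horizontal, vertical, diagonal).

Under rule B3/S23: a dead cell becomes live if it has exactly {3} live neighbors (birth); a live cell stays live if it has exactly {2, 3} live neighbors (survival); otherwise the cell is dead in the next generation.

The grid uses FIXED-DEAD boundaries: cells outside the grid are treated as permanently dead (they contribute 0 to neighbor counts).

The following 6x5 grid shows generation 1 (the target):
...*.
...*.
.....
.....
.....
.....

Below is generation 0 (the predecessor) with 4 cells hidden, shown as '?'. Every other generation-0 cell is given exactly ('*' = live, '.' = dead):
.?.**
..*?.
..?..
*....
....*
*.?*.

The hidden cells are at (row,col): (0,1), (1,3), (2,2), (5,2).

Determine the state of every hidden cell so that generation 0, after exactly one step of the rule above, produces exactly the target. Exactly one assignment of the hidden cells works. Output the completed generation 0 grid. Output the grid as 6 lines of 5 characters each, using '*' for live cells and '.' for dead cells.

Answer: ...**
..*..
.....
*....
....*
*..*.

Derivation:
Hidden generation-0 cells (in order): (0,1), (1,3), (2,2), (5,2).
A hidden cell only influences target cells in its own 3x3 neighborhood. Try each of the 2^4 = 16 assignments, step the completed generation 0 forward once under B3/S23, and compare with the target:
  (0,1)=. (1,3)=. (2,2)=. (5,2)=. -> step reproduces the target at every cell -> ACCEPT
  (0,1)=. (1,3)=. (2,2)=. (5,2)=* -> step gives (4,1)='*' but target has '.' -> reject
  (0,1)=. (1,3)=. (2,2)=* (5,2)=. -> step gives (1,2)='*' but target has '.' -> reject
  (0,1)=. (1,3)=. (2,2)=* (5,2)=* -> step gives (1,2)='*' but target has '.' -> reject
  (0,1)=. (1,3)=* (2,2)=. (5,2)=. -> step gives (0,2)='*' but target has '.' -> reject
  (0,1)=. (1,3)=* (2,2)=. (5,2)=* -> step gives (0,2)='*' but target has '.' -> reject
  (0,1)=. (1,3)=* (2,2)=* (5,2)=. -> step gives (0,2)='*' but target has '.' -> reject
  (0,1)=. (1,3)=* (2,2)=* (5,2)=* -> step gives (0,2)='*' but target has '.' -> reject
  (0,1)=* (1,3)=. (2,2)=. (5,2)=. -> step gives (0,2)='*' but target has '.' -> reject
  (0,1)=* (1,3)=. (2,2)=. (5,2)=* -> step gives (0,2)='*' but target has '.' -> reject
  (0,1)=* (1,3)=. (2,2)=* (5,2)=. -> step gives (0,2)='*' but target has '.' -> reject
  (0,1)=* (1,3)=. (2,2)=* (5,2)=* -> step gives (0,2)='*' but target has '.' -> reject
  (0,1)=* (1,3)=* (2,2)=. (5,2)=. -> step gives (0,4)='*' but target has '.' -> reject
  (0,1)=* (1,3)=* (2,2)=. (5,2)=* -> step gives (0,4)='*' but target has '.' -> reject
  (0,1)=* (1,3)=* (2,2)=* (5,2)=. -> step gives (0,4)='*' but target has '.' -> reject
  (0,1)=* (1,3)=* (2,2)=* (5,2)=* -> step gives (0,4)='*' but target has '.' -> reject
Unique solution: (0,1)=dead, (1,3)=dead, (2,2)=dead, (5,2)=dead.
Check: live-neighbor counts of every cell in the completed generation 0:
01221
01132
12110
01011
22121
01112
Applying B3/S23 to generation 0 with these counts gives:
...*.
...*.
.....
.....
.....
.....
which matches the target exactly.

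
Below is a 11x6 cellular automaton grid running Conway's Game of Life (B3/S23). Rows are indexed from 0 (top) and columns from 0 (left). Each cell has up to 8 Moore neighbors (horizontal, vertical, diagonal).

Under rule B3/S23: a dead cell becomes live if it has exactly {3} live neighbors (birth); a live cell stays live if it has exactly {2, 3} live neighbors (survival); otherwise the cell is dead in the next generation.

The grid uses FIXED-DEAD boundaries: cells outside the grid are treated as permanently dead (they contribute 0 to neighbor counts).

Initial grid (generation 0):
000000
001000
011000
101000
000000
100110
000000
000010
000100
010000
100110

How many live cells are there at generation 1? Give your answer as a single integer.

Simulating step by step:
Generation 0 (given above): 14 live cells
Generation 1: 12 live cells
000000
011000
001100
001000
010100
000000
000110
000000
000000
001110
000000
Population at generation 1: 12

Answer: 12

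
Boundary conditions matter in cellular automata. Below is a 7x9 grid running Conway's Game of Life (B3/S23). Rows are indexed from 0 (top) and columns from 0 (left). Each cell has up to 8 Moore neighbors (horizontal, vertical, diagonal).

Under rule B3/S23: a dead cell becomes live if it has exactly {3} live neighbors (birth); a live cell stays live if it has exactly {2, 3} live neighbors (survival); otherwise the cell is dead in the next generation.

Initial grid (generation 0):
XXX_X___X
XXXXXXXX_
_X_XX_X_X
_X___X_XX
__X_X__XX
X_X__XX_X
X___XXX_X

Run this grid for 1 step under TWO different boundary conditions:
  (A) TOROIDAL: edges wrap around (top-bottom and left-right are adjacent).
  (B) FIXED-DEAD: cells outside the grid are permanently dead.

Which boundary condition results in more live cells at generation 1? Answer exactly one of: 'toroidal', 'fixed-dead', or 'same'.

Under TOROIDAL boundary, generation 1:
_________
______X__
_________
_X___X___
__XXX____
_________
__X_X_X__
Population = 9

Under FIXED-DEAD boundary, generation 1:
X___X_XX_
______X_X
________X
_X___X___
__XXX____
________X
_X__X_X__
Population = 16

Comparison: toroidal=9, fixed-dead=16 -> fixed-dead

Answer: fixed-dead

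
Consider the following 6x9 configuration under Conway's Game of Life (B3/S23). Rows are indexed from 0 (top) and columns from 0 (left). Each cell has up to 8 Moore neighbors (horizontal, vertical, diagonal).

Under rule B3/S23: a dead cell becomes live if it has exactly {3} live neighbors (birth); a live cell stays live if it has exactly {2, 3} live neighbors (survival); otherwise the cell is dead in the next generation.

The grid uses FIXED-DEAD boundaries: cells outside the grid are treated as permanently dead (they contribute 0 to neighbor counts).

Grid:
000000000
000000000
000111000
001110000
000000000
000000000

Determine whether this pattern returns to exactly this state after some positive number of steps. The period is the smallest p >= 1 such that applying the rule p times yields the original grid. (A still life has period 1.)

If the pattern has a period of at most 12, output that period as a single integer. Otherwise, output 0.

Simulating and comparing each generation to the original:
Gen 0 (original, given above): 6 live cells
Gen 1: 6 live cells, differs from original
Gen 2: 6 live cells, MATCHES original -> period = 2

Answer: 2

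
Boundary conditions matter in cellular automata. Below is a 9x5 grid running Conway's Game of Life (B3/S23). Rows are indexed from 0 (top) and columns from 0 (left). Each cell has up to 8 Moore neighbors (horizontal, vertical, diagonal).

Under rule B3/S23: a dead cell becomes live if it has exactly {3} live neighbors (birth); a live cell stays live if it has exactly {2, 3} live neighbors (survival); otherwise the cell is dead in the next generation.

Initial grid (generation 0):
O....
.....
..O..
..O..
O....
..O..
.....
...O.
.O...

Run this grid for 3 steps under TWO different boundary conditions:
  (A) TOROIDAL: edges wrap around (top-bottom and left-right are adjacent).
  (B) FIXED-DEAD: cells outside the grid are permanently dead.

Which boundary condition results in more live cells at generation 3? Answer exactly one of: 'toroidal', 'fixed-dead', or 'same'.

Answer: same

Derivation:
Under TOROIDAL boundary, generation 3:
.....
.....
.....
.....
.....
.....
.....
.....
.....
Population = 0

Under FIXED-DEAD boundary, generation 3:
.....
.....
.....
.....
.....
.....
.....
.....
.....
Population = 0

Comparison: toroidal=0, fixed-dead=0 -> same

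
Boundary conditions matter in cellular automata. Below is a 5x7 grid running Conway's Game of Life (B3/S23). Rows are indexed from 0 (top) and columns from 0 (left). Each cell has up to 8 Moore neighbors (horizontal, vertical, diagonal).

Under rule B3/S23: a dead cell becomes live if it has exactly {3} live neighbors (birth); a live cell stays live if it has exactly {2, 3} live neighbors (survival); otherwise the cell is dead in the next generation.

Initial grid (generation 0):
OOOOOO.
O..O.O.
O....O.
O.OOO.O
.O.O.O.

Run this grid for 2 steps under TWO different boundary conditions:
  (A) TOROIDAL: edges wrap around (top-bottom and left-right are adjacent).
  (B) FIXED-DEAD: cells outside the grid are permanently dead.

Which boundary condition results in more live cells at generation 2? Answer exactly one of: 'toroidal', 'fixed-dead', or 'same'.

Under TOROIDAL boundary, generation 2:
....O..
O....O.
O.O....
..OO..O
.O....O
Population = 10

Under FIXED-DEAD boundary, generation 2:
OOOO.OO
O..O...
O.O....
O..O..O
.O.OO..
Population = 16

Comparison: toroidal=10, fixed-dead=16 -> fixed-dead

Answer: fixed-dead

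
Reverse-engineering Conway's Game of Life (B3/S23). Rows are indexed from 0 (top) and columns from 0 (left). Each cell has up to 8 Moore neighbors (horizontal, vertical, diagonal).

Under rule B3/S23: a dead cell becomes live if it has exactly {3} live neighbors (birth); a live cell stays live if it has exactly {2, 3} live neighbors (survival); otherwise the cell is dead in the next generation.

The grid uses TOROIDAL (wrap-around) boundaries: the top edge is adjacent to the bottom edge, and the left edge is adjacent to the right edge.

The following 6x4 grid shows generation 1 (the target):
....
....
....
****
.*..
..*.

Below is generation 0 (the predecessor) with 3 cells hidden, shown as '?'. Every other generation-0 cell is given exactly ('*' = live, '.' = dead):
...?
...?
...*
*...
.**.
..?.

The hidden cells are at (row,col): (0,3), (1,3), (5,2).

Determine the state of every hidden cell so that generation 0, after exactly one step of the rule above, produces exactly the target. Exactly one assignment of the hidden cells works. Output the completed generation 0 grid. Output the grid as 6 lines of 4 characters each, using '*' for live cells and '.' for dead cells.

Hidden generation-0 cells (in order): (0,3), (1,3), (5,2).
A hidden cell only influences target cells in its own 3x3 neighborhood. Try each of the 2^3 = 8 assignments, step the completed generation 0 forward once under B3/S23, and compare with the target:
  (0,3)=. (1,3)=. (5,2)=. -> step gives (5,2)='.' but target has '*' -> reject
  (0,3)=. (1,3)=. (5,2)=* -> step gives (4,2)='*' but target has '.' -> reject
  (0,3)=. (1,3)=* (5,2)=. -> step gives (2,0)='*' but target has '.' -> reject
  (0,3)=. (1,3)=* (5,2)=* -> step gives (2,0)='*' but target has '.' -> reject
  (0,3)=* (1,3)=. (5,2)=. -> step reproduces the target at every cell -> ACCEPT
  (0,3)=* (1,3)=. (5,2)=* -> step gives (4,2)='*' but target has '.' -> reject
  (0,3)=* (1,3)=* (5,2)=. -> step gives (1,0)='*' but target has '.' -> reject
  (0,3)=* (1,3)=* (5,2)=* -> step gives (0,2)='*' but target has '.' -> reject
Unique solution: (0,3)=live, (1,3)=dead, (5,2)=dead.
Check: live-neighbor counts of every cell in the completed generation 0:
1010
2022
2111
2333
2212
2232
Applying B3/S23 to generation 0 with these counts gives:
....
....
....
****
.*..
..*.
which matches the target exactly.

Answer: ...*
....
...*
*...
.**.
....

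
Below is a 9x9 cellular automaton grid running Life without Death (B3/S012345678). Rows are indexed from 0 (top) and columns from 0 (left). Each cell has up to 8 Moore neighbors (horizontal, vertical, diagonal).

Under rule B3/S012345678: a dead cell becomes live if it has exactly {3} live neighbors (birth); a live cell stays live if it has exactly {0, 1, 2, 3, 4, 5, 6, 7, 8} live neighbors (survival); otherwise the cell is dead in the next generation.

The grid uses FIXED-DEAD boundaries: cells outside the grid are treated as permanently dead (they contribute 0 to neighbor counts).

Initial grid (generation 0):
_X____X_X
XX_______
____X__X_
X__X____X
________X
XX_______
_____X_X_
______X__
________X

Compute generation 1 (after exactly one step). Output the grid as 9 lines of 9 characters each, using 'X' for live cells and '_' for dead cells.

Simulating step by step:
Generation 0 (given above): 17 live cells
Generation 1: 26 live cells
(generation 1 grid is the final answer)

Answer: XX____X_X
XX_____X_
XX__X__X_
X__X___XX
XX______X
XX_______
_____XXX_
______XX_
________X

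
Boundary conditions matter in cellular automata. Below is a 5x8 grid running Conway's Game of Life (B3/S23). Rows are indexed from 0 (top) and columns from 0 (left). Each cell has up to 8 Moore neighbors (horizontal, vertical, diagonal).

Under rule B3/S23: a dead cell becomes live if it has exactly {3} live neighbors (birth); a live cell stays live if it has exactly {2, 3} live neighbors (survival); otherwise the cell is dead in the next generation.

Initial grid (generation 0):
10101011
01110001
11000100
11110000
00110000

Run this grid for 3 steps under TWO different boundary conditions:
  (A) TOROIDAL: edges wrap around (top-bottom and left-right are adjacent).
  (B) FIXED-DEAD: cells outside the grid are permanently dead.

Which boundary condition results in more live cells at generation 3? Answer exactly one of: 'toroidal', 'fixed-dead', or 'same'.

Under TOROIDAL boundary, generation 3:
10000001
00000001
00010000
00011100
00011011
Population = 11

Under FIXED-DEAD boundary, generation 3:
00010001
00010001
00000100
00011000
00011000
Population = 9

Comparison: toroidal=11, fixed-dead=9 -> toroidal

Answer: toroidal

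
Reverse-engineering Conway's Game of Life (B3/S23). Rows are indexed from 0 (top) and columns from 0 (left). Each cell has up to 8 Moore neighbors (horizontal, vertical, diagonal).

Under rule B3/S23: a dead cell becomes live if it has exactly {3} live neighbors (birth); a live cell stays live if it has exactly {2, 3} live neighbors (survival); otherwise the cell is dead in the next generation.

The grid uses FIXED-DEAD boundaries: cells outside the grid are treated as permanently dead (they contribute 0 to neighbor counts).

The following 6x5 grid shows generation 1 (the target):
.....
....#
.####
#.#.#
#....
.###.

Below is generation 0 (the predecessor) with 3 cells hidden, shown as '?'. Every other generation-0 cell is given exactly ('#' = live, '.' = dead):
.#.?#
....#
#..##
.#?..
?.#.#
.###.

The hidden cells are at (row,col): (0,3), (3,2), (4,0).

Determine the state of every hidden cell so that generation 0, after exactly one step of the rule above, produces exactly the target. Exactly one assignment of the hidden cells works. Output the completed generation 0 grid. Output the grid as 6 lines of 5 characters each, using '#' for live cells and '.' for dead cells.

Answer: .#..#
....#
#..##
.##..
#.#.#
.###.

Derivation:
Hidden generation-0 cells (in order): (0,3), (3,2), (4,0).
A hidden cell only influences target cells in its own 3x3 neighborhood. Try each of the 2^3 = 8 assignments, step the completed generation 0 forward once under B3/S23, and compare with the target:
  (0,3)=. (3,2)=. (4,0)=. -> step gives (2,1)='.' but target has '#' -> reject
  (0,3)=. (3,2)=. (4,0)=# -> step gives (2,1)='.' but target has '#' -> reject
  (0,3)=. (3,2)=# (4,0)=. -> step gives (3,0)='.' but target has '#' -> reject
  (0,3)=. (3,2)=# (4,0)=# -> step reproduces the target at every cell -> ACCEPT
  (0,3)=# (3,2)=. (4,0)=. -> step gives (0,3)='#' but target has '.' -> reject
  (0,3)=# (3,2)=. (4,0)=# -> step gives (0,3)='#' but target has '.' -> reject
  (0,3)=# (3,2)=# (4,0)=. -> step gives (0,3)='#' but target has '.' -> reject
  (0,3)=# (3,2)=# (4,0)=# -> step gives (0,3)='#' but target has '.' -> reject
Unique solution: (0,3)=dead, (3,2)=live, (4,0)=live.
Check: live-neighbor counts of every cell in the completed generation 0:
10121
22243
13332
34353
26551
23332
Applying B3/S23 to generation 0 with these counts gives:
.....
....#
.####
#.#.#
#....
.###.
which matches the target exactly.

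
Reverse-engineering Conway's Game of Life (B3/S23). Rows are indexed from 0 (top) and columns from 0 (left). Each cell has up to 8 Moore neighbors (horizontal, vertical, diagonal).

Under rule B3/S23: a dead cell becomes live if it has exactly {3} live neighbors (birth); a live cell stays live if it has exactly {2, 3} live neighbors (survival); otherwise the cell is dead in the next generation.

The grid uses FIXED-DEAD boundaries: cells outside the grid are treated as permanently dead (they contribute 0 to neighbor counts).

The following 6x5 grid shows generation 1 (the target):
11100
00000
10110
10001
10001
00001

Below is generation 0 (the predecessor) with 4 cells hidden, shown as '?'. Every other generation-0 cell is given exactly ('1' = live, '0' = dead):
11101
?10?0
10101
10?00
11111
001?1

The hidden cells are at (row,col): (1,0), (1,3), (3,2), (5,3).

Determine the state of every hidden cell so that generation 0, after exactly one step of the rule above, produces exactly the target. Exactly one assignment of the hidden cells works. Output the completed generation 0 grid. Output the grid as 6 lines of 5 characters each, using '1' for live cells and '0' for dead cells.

Answer: 11101
01000
10101
10100
11111
00111

Derivation:
Hidden generation-0 cells (in order): (1,0), (1,3), (3,2), (5,3).
A hidden cell only influences target cells in its own 3x3 neighborhood. Try each of the 2^4 = 16 assignments, step the completed generation 0 forward once under B3/S23, and compare with the target:
  (1,0)=0 (1,3)=0 (3,2)=0 (5,3)=0 -> step gives (2,2)='0' but target has '1' -> reject
  (1,0)=0 (1,3)=0 (3,2)=0 (5,3)=1 -> step gives (2,2)='0' but target has '1' -> reject
  (1,0)=0 (1,3)=0 (3,2)=1 (5,3)=0 -> step gives (5,2)='1' but target has '0' -> reject
  (1,0)=0 (1,3)=0 (3,2)=1 (5,3)=1 -> step reproduces the target at every cell -> ACCEPT
  (1,0)=0 (1,3)=1 (3,2)=0 (5,3)=0 -> step gives (0,3)='1' but target has '0' -> reject
  (1,0)=0 (1,3)=1 (3,2)=0 (5,3)=1 -> step gives (0,3)='1' but target has '0' -> reject
  (1,0)=0 (1,3)=1 (3,2)=1 (5,3)=0 -> step gives (0,3)='1' but target has '0' -> reject
  (1,0)=0 (1,3)=1 (3,2)=1 (5,3)=1 -> step gives (0,3)='1' but target has '0' -> reject
  (1,0)=1 (1,3)=0 (3,2)=0 (5,3)=0 -> step gives (0,1)='0' but target has '1' -> reject
  (1,0)=1 (1,3)=0 (3,2)=0 (5,3)=1 -> step gives (0,1)='0' but target has '1' -> reject
  (1,0)=1 (1,3)=0 (3,2)=1 (5,3)=0 -> step gives (0,1)='0' but target has '1' -> reject
  (1,0)=1 (1,3)=0 (3,2)=1 (5,3)=1 -> step gives (0,1)='0' but target has '1' -> reject
  (1,0)=1 (1,3)=1 (3,2)=0 (5,3)=0 -> step gives (0,1)='0' but target has '1' -> reject
  (1,0)=1 (1,3)=1 (3,2)=0 (5,3)=1 -> step gives (0,1)='0' but target has '1' -> reject
  (1,0)=1 (1,3)=1 (3,2)=1 (5,3)=0 -> step gives (0,1)='0' but target has '1' -> reject
  (1,0)=1 (1,3)=1 (3,2)=1 (5,3)=1 -> step gives (0,1)='0' but target has '1' -> reject
Unique solution: (1,0)=dead, (1,3)=dead, (3,2)=live, (5,3)=live.
Check: live-neighbor counts of every cell in the completed generation 0:
23220
45442
25230
37463
25563
24453
Applying B3/S23 to generation 0 with these counts gives:
11100
00000
10110
10001
10001
00001
which matches the target exactly.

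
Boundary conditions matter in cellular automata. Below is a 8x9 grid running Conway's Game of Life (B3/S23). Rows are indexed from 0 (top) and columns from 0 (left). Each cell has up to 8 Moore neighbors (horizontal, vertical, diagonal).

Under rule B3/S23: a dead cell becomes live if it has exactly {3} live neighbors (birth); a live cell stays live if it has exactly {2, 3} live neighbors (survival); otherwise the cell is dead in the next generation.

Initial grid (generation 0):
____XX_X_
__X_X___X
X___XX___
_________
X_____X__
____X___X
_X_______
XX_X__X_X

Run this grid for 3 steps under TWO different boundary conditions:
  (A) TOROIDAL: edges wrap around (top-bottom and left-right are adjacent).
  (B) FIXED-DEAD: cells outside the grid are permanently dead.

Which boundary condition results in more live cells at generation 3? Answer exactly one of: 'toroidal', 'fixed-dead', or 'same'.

Answer: toroidal

Derivation:
Under TOROIDAL boundary, generation 3:
_________
____X____
____XXX__
____XXX__
X________
XXX______
XXXXX____
__X_XX___
Population = 19

Under FIXED-DEAD boundary, generation 3:
_____X___
______X__
____X_X__
____XXX__
_________
_X_______
X_X______
_________
Population = 10

Comparison: toroidal=19, fixed-dead=10 -> toroidal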